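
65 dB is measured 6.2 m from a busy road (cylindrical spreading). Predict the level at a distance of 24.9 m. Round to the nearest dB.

Line-source attenuation: ΔL = 10·log₁₀(r₂/r₁) = 10·log₁₀(24.9/6.2) = 6.038 dB.
L₂ = 65 − 10·log₁₀(24.9/6.2) = 65 − 6.038 = 58.96 dB.

59 dB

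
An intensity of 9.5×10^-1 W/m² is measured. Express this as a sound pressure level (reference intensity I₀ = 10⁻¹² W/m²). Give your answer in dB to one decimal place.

I/I₀ = 9.5×10^-1/10⁻¹² = 9.5×10^11, and L = 10·log₁₀(I/I₀).
L = 10·(0.9777 + 11) = 119.78 dB.

119.8 dB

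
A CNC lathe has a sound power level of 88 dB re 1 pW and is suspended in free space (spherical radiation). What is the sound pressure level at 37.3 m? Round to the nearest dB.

L_p = L_w − 10·log₁₀(4π·r²) with r = 37.3 m.
4π·r² = 1.748e+04 m², 10·log₁₀ of that is 42.426 dB.
L_p = 88 − 42.426 = 45.57 dB.

46 dB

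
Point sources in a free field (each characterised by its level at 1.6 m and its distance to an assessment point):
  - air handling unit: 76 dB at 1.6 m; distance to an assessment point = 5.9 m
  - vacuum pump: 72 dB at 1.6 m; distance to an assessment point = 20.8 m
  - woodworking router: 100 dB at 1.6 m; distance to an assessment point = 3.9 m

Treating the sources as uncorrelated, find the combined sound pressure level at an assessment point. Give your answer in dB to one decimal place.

92.3 dB

Propagate each source to the receiver with L = L_ref − 20·log₁₀(r/r_ref), then add intensities.
air handling unit: 76 − 20·log₁₀(5.9/1.6) = 76 − 11.33 = 64.67 dB.
vacuum pump: 72 − 20·log₁₀(20.8/1.6) = 72 − 22.28 = 49.72 dB.
woodworking router: 100 − 20·log₁₀(3.9/1.6) = 100 − 7.74 = 92.26 dB.
Σ 10^(L/10) = 1.686e+09 → L_total = 10·log₁₀(1.686e+09) = 92.27 dB.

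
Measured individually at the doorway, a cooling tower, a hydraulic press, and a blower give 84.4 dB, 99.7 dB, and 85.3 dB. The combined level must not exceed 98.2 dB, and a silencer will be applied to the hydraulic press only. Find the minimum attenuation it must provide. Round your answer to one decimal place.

Fixed contribution from the other sources: Σ 10^(L/10) = 10^(84.4/10) + 10^(85.3/10) = 6.143e+08 (87.88 dB).
The limit corresponds to 10^(98.2/10) = 6.607e+09; subtracting the fixed part leaves 5.993e+09 for the hydraulic press, i.e. 97.78 dB.
So the hydraulic press must be reduced from 99.7 to 97.78 dB: IL = 1.92 dB.

1.9 dB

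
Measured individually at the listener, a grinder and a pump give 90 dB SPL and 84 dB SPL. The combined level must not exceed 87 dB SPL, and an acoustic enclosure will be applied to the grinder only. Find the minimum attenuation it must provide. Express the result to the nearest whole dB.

Everything except the grinder sums to 10^(84/10) = 2.512e+08 in linear terms, 84.00 dB SPL.
The limit corresponds to 10^(87/10) = 5.012e+08; subtracting the fixed part leaves 2.500e+08 for the grinder, i.e. 83.98 dB SPL.
So the grinder must be reduced from 90 to 83.98 dB SPL: IL = 6.02 dB.

6 dB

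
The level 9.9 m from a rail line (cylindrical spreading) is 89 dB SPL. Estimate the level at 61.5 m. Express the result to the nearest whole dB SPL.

81 dB SPL

For a line source, L₂ = L₁ − 10·log₁₀(r₂/r₁).
L₂ = 89 − 10·log₁₀(61.5/9.9) = 89 − 7.932 = 81.07 dB SPL.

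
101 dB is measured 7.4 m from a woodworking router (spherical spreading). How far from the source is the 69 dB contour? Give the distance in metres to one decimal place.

294.6 m

The 32.0 dB drop corresponds to a distance ratio of 10^(32.0/20) for a point source.
r₂ = 7.4·10^((101−69)/20) = 7.4·10^(32.0/20) = 294.60 m.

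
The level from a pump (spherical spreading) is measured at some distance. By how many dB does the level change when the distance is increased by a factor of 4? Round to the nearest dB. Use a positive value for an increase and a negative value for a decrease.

-12 dB

With spherical spreading the level changes by −20·log₁₀(r₂/r₁).
ΔL = −20·log₁₀(4) = -12.04 dB.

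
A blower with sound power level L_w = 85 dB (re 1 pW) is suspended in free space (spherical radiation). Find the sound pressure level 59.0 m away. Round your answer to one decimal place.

38.6 dB

Free-field spherical radiation: L_p = L_w − 10·log₁₀(4π·r²), r = 59.0 m.
4π·r² = 4.374e+04 m², 10·log₁₀ of that is 46.409 dB.
L_p = 85 − 46.409 = 38.59 dB.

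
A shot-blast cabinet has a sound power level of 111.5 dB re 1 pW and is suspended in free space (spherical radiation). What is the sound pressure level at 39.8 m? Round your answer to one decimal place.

68.5 dB

The power spreads over a sphere of area 4π·r², so L_p = L_w − 10·log₁₀(4π·r²).
4π·r² = 1.991e+04 m², 10·log₁₀ of that is 42.990 dB.
L_p = 111.5 − 42.990 = 68.51 dB.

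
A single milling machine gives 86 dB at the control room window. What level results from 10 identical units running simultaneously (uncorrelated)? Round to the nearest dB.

96 dB

N identical incoherent sources raise the level by 10·log₁₀ N.
L_total = 86 + 10·log₁₀(10) = 86 + 10.000 = 96.00 dB.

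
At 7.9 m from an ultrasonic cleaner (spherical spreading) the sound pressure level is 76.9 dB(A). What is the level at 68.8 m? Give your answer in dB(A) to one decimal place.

58.1 dB(A)

Point-source attenuation: ΔL = 20·log₁₀(r₂/r₁) = 20·log₁₀(68.8/7.9) = 18.799 dB.
L₂ = 76.9 − 20·log₁₀(68.8/7.9) = 76.9 − 18.799 = 58.10 dB(A).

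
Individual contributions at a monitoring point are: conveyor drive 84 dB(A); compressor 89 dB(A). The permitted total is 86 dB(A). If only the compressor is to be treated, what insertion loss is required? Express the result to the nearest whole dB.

The untreated sources together contribute 10^(84/10) = 2.512e+08, i.e. 84.00 dB(A).
The limit corresponds to 10^(86/10) = 3.981e+08; subtracting the fixed part leaves 1.469e+08 for the compressor, i.e. 81.67 dB(A).
So the compressor must be reduced from 89 to 81.67 dB(A): IL = 7.33 dB.

7 dB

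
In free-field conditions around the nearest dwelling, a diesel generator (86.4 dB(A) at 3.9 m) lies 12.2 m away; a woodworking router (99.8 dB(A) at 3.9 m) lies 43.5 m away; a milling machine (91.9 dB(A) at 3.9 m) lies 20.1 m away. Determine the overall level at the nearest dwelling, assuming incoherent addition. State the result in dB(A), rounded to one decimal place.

Apply inverse-square spreading to bring every level to the receiver, then sum 10^(L/10).
diesel generator: 86.4 − 20·log₁₀(12.2/3.9) = 86.4 − 9.91 = 76.49 dB(A).
woodworking router: 99.8 − 20·log₁₀(43.5/3.9) = 99.8 − 20.95 = 78.85 dB(A).
milling machine: 91.9 − 20·log₁₀(20.1/3.9) = 91.9 − 14.24 = 77.66 dB(A).
Σ 10^(L/10) = 1.797e+08 → L_total = 10·log₁₀(1.797e+08) = 82.54 dB(A).

82.5 dB(A)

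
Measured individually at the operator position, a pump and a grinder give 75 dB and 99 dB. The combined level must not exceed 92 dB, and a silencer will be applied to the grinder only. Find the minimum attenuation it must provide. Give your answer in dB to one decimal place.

The untreated sources together contribute 10^(75/10) = 3.162e+07, i.e. 75.00 dB.
To meet 92 dB overall, the treated grinder may contribute at most 10^(92/10) − 3.162e+07 = 1.553e+09, i.e. 91.91 dB.
So the grinder must be reduced from 99 to 91.91 dB: IL = 7.09 dB.

7.1 dB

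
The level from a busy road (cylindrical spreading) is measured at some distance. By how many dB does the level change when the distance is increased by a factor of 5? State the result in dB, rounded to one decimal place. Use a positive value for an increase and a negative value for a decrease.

-7.0 dB

With cylindrical spreading the level changes by −10·log₁₀(r₂/r₁).
ΔL = −10·log₁₀(5) = -6.99 dB.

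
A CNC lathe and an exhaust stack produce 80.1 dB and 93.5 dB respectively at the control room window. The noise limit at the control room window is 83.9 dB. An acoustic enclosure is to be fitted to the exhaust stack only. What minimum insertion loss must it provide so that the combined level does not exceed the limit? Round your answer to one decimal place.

11.9 dB

The untreated sources together contribute 10^(80.1/10) = 1.023e+08, i.e. 80.10 dB.
To meet 83.9 dB overall, the treated exhaust stack may contribute at most 10^(83.9/10) − 1.023e+08 = 1.431e+08, i.e. 81.56 dB.
So the exhaust stack must be reduced from 93.5 to 81.56 dB: IL = 11.94 dB.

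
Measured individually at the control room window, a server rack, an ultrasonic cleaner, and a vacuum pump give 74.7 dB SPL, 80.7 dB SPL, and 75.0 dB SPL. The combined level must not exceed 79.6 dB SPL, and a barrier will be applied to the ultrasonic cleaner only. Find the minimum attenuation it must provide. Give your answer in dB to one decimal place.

5.9 dB

Everything except the ultrasonic cleaner sums to 10^(74.7/10) + 10^(75.0/10) = 6.113e+07 in linear terms, 77.86 dB SPL.
To meet 79.6 dB SPL overall, the treated ultrasonic cleaner may contribute at most 10^(79.6/10) − 6.113e+07 = 3.007e+07, i.e. 74.78 dB SPL.
So the ultrasonic cleaner must be reduced from 80.7 to 74.78 dB SPL: IL = 5.92 dB.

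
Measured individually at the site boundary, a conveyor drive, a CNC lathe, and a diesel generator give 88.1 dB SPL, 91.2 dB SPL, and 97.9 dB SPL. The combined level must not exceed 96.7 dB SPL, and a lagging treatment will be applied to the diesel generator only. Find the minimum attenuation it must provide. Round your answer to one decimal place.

3.6 dB

Everything except the diesel generator sums to 10^(88.1/10) + 10^(91.2/10) = 1.964e+09 in linear terms, 92.93 dB SPL.
To meet 96.7 dB SPL overall, the treated diesel generator may contribute at most 10^(96.7/10) − 1.964e+09 = 2.713e+09, i.e. 94.34 dB SPL.
So the diesel generator must be reduced from 97.9 to 94.34 dB SPL: IL = 3.56 dB.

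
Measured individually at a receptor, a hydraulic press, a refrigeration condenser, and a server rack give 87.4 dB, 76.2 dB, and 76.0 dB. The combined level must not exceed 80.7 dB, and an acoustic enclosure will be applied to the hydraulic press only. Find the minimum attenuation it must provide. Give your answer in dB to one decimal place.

The untreated sources together contribute 10^(76.2/10) + 10^(76.0/10) = 8.150e+07, i.e. 79.11 dB.
To meet 80.7 dB overall, the treated hydraulic press may contribute at most 10^(80.7/10) − 8.150e+07 = 3.599e+07, i.e. 75.56 dB.
So the hydraulic press must be reduced from 87.4 to 75.56 dB: IL = 11.84 dB.

11.8 dB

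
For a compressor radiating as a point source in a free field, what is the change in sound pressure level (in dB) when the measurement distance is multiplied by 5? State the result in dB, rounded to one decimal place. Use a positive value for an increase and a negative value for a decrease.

Point-source spreading: ΔL = −20·log₁₀(r₂/r₁).
ΔL = −20·log₁₀(5) = -13.98 dB.

-14.0 dB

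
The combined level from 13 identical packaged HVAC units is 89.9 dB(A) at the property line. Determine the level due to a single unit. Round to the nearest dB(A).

Dividing the total intensity by 13 lowers the level by 10·log₁₀ 13 = 11.139 dB: L₁ = 89.9 − 11.139.

79 dB(A)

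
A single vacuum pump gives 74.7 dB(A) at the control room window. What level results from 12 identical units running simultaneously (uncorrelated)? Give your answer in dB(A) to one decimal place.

L_total = L₁ + 10·log₁₀ N for N identical incoherent sources.
L_total = 74.7 + 10·log₁₀(12) = 74.7 + 10.792 = 85.49 dB(A).

85.5 dB(A)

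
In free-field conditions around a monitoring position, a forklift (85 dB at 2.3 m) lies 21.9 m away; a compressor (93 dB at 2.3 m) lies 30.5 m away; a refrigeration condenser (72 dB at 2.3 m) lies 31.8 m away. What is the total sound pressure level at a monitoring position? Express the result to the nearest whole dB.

72 dB

Propagate each source to the receiver with L = L_ref − 20·log₁₀(r/r_ref), then add intensities.
forklift: 85 − 20·log₁₀(21.9/2.3) = 85 − 19.57 = 65.43 dB.
compressor: 93 − 20·log₁₀(30.5/2.3) = 93 − 22.45 = 70.55 dB.
refrigeration condenser: 72 − 20·log₁₀(31.8/2.3) = 72 − 22.81 = 49.19 dB.
Σ 10^(L/10) = 1.492e+07 → L_total = 10·log₁₀(1.492e+07) = 71.74 dB.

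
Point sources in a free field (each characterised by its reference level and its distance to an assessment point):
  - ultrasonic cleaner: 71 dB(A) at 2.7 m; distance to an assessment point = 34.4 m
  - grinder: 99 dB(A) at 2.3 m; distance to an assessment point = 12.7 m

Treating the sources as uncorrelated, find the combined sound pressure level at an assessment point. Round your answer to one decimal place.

84.2 dB(A)

Propagate each source to the receiver with L = L_ref − 20·log₁₀(r/r_ref), then add intensities.
ultrasonic cleaner: 71 − 20·log₁₀(34.4/2.7) = 71 − 22.10 = 48.90 dB(A).
grinder: 99 − 20·log₁₀(12.7/2.3) = 99 − 14.84 = 84.16 dB(A).
Σ 10^(L/10) = 2.606e+08 → L_total = 10·log₁₀(2.606e+08) = 84.16 dB(A).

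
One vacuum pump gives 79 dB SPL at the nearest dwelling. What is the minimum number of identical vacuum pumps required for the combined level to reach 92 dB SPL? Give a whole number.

Need L₁ + 10·log₁₀ N ≥ 92, i.e. log₁₀ N ≥ 1.30.
N ≥ 10^(13.0/10) = 19.953, so N = 20.

20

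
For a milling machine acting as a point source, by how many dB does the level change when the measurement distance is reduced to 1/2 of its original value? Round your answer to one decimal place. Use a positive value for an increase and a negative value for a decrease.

A point source loses 6 dB per doubling of distance; generally ΔL = −20·log₁₀(r₂/r₁).
ΔL = −20·log₁₀(0.5) = +6.02 dB.

+6.0 dB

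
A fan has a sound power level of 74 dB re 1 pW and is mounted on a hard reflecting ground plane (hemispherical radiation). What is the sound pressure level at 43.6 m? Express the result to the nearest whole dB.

The power spreads over a hemisphere of area 2π·r², so L_p = L_w − 10·log₁₀(2π·r²).
2π·r² = 1.194e+04 m², 10·log₁₀ of that is 40.772 dB.
L_p = 74 − 40.772 = 33.23 dB.

33 dB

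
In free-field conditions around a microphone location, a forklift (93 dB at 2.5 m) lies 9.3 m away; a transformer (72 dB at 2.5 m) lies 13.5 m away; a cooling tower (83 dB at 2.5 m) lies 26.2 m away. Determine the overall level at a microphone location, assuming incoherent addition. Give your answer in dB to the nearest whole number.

82 dB

Propagate each source to the receiver with L = L_ref − 20·log₁₀(r/r_ref), then add intensities.
forklift: 93 − 20·log₁₀(9.3/2.5) = 93 − 11.41 = 81.59 dB.
transformer: 72 − 20·log₁₀(13.5/2.5) = 72 − 14.65 = 57.35 dB.
cooling tower: 83 − 20·log₁₀(26.2/2.5) = 83 − 20.41 = 62.59 dB.
Σ 10^(L/10) = 1.465e+08 → L_total = 10·log₁₀(1.465e+08) = 81.66 dB.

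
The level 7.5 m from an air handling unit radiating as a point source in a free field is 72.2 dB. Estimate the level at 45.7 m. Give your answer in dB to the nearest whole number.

57 dB

Point-source attenuation: ΔL = 20·log₁₀(r₂/r₁) = 20·log₁₀(45.7/7.5) = 15.697 dB.
L₂ = 72.2 − 20·log₁₀(45.7/7.5) = 72.2 − 15.697 = 56.50 dB.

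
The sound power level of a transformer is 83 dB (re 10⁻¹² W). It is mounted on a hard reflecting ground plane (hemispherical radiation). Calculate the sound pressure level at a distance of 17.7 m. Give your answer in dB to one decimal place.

Free-field hemispherical radiation: L_p = L_w − 10·log₁₀(2π·r²), r = 17.7 m.
2π·r² = 1968 m², 10·log₁₀ of that is 32.941 dB.
L_p = 83 − 32.941 = 50.06 dB.

50.1 dB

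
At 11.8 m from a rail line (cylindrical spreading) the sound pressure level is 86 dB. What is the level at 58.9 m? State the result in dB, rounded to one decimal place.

Line-source attenuation: ΔL = 10·log₁₀(r₂/r₁) = 10·log₁₀(58.9/11.8) = 6.982 dB.
L₂ = 86 − 10·log₁₀(58.9/11.8) = 86 − 6.982 = 79.02 dB.

79.0 dB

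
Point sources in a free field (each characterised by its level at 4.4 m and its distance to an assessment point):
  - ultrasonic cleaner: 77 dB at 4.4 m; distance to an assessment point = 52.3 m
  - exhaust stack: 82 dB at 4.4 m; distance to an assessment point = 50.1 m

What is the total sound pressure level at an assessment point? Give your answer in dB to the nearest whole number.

62 dB

Apply inverse-square spreading to bring every level to the receiver, then sum 10^(L/10).
ultrasonic cleaner: 77 − 20·log₁₀(52.3/4.4) = 77 − 21.50 = 55.50 dB.
exhaust stack: 82 − 20·log₁₀(50.1/4.4) = 82 − 21.13 = 60.87 dB.
Σ 10^(L/10) = 1.577e+06 → L_total = 10·log₁₀(1.577e+06) = 61.98 dB.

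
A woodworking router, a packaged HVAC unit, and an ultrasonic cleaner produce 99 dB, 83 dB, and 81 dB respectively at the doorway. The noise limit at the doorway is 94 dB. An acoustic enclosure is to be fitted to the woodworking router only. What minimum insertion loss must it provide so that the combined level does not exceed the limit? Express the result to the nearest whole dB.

The untreated sources together contribute 10^(83/10) + 10^(81/10) = 3.254e+08, i.e. 85.12 dB.
To meet 94 dB overall, the treated woodworking router may contribute at most 10^(94/10) − 3.254e+08 = 2.186e+09, i.e. 93.40 dB.
So the woodworking router must be reduced from 99 to 93.40 dB: IL = 5.60 dB.

6 dB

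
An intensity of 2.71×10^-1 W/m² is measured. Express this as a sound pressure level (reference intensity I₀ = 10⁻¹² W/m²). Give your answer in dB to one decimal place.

L = 10·log₁₀(I/I₀) = 10·log₁₀(2.71×10^-1/10⁻¹²) = 10·log₁₀(2.71×10^11).
L = 10·(0.4330 + 11) = 114.33 dB.

114.3 dB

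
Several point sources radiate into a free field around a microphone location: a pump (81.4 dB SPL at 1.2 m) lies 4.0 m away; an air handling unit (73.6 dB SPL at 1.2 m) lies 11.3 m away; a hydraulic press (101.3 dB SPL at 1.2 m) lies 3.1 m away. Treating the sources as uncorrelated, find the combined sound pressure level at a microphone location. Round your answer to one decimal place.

93.1 dB SPL

Propagate each source to the receiver with L = L_ref − 20·log₁₀(r/r_ref), then add intensities.
pump: 81.4 − 20·log₁₀(4.0/1.2) = 81.4 − 10.46 = 70.94 dB SPL.
air handling unit: 73.6 − 20·log₁₀(11.3/1.2) = 73.6 − 19.48 = 54.12 dB SPL.
hydraulic press: 101.3 − 20·log₁₀(3.1/1.2) = 101.3 − 8.24 = 93.06 dB SPL.
Σ 10^(L/10) = 2.034e+09 → L_total = 10·log₁₀(2.034e+09) = 93.08 dB SPL.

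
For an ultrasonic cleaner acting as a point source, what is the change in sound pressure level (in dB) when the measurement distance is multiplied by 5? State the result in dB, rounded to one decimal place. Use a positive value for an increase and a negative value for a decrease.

-14.0 dB

With spherical spreading the level changes by −20·log₁₀(r₂/r₁).
ΔL = −20·log₁₀(5) = -13.98 dB.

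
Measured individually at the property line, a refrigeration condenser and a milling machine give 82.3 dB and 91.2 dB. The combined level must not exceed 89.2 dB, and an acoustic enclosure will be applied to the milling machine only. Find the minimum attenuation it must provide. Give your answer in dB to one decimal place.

The untreated sources together contribute 10^(82.3/10) = 1.698e+08, i.e. 82.30 dB.
The limit corresponds to 10^(89.2/10) = 8.318e+08; subtracting the fixed part leaves 6.619e+08 for the milling machine, i.e. 88.21 dB.
So the milling machine must be reduced from 91.2 to 88.21 dB: IL = 2.99 dB.

3.0 dB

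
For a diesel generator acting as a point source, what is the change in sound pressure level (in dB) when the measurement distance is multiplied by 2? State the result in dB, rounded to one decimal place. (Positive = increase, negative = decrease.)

With spherical spreading the level changes by −20·log₁₀(r₂/r₁).
ΔL = −20·log₁₀(2) = -6.02 dB.

-6.0 dB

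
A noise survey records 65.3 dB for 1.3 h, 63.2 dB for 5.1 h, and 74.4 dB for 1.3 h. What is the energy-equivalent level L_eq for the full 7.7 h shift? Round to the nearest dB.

68 dB

The energy average is taken in the linear domain: L_eq = 10·log₁₀[(Σ tᵢ·10^(Lᵢ/10))/T], T = 7.7 h.
Σ tᵢ·10^(Lᵢ/10) = 1.3·10^(65.3/10) + 5.1·10^(63.2/10) + 1.3·10^(74.4/10) = 5.087e+07.
L_eq = 10·log₁₀(5.087e+07/7.7) = 68.20 dB.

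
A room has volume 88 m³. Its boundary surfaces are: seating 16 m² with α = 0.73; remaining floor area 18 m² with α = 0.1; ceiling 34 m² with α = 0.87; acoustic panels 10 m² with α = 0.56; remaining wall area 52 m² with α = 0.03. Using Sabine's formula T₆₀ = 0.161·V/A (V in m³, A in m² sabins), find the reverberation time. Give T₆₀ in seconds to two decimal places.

Summing Sᵢαᵢ: 16·0.73 + 18·0.1 + 34·0.87 + 10·0.56 + 52·0.03 = 50.22 m².
T₆₀ = 0.161·V/A = 0.161·88/50.22 = 0.282 s.

0.28 s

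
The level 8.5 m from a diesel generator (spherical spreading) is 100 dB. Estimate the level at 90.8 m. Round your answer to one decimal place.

79.4 dB

Spherical spreading from a point source gives a 20·log₁₀(r₂/r₁) drop.
L₂ = 100 − 20·log₁₀(90.8/8.5) = 100 − 20.573 = 79.43 dB.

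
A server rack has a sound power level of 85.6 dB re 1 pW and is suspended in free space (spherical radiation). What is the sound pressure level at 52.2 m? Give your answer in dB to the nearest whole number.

40 dB

L_p = L_w − 10·log₁₀(4π·r²) with r = 52.2 m.
4π·r² = 3.424e+04 m², 10·log₁₀ of that is 45.346 dB.
L_p = 85.6 − 45.346 = 40.25 dB.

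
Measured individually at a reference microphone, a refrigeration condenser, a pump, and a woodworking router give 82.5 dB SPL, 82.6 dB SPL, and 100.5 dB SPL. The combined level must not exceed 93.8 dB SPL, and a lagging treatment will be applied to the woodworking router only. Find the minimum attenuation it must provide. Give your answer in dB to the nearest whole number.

7 dB

Fixed contribution from the other sources: Σ 10^(L/10) = 10^(82.5/10) + 10^(82.6/10) = 3.598e+08 (85.56 dB SPL).
The limit corresponds to 10^(93.8/10) = 2.399e+09; subtracting the fixed part leaves 2.039e+09 for the woodworking router, i.e. 93.09 dB SPL.
So the woodworking router must be reduced from 100.5 to 93.09 dB SPL: IL = 7.41 dB.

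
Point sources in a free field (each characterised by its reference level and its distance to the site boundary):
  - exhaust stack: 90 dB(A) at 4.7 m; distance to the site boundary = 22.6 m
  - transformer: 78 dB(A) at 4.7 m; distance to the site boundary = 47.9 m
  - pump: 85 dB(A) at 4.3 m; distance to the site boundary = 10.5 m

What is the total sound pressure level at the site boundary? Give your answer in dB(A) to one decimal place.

79.9 dB(A)

Apply inverse-square spreading to bring every level to the receiver, then sum 10^(L/10).
exhaust stack: 90 − 20·log₁₀(22.6/4.7) = 90 − 13.64 = 76.36 dB(A).
transformer: 78 − 20·log₁₀(47.9/4.7) = 78 − 20.16 = 57.84 dB(A).
pump: 85 − 20·log₁₀(10.5/4.3) = 85 − 7.75 = 77.25 dB(A).
Σ 10^(L/10) = 9.689e+07 → L_total = 10·log₁₀(9.689e+07) = 79.86 dB(A).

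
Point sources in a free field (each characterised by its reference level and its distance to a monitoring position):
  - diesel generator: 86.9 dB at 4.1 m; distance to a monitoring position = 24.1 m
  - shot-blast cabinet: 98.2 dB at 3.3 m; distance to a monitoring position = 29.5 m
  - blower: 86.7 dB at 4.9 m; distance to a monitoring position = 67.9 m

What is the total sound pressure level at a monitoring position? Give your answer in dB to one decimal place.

80.0 dB

First find each source's level at the receiver (point-source: −20·log₁₀(r/r_ref)), then combine on an intensity basis.
diesel generator: 86.9 − 20·log₁₀(24.1/4.1) = 86.9 − 15.38 = 71.52 dB.
shot-blast cabinet: 98.2 − 20·log₁₀(29.5/3.3) = 98.2 − 19.03 = 79.17 dB.
blower: 86.7 − 20·log₁₀(67.9/4.9) = 86.7 − 22.83 = 63.87 dB.
Σ 10^(L/10) = 9.929e+07 → L_total = 10·log₁₀(9.929e+07) = 79.97 dB.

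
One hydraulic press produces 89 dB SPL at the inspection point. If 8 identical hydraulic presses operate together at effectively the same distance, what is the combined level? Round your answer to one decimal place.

With 8 equal, uncorrelated contributions the intensity is 8× that of one unit, giving a rise of 10·log₁₀ 8.
L_total = 89 + 10·log₁₀(8) = 89 + 9.031 = 98.03 dB SPL.

98.0 dB SPL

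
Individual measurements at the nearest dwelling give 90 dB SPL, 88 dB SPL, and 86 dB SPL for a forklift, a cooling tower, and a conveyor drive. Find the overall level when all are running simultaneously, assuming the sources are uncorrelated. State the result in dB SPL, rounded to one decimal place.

93.1 dB SPL

Incoherent sources combine by intensity addition: L_total = 10·log₁₀(Σ 10^(L_i/10)).
Σ 10^(L/10) = 10^(90/10) + 10^(88/10) + 10^(86/10) = 2.029e+09.
L_total = 10·log₁₀(2.029e+09) = 93.07 dB SPL.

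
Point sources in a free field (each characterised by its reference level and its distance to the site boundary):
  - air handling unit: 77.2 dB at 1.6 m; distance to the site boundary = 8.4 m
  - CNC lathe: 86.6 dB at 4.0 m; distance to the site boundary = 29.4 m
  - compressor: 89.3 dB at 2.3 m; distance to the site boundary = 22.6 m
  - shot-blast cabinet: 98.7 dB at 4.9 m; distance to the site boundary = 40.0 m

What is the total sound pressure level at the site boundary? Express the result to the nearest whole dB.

81 dB

Propagate each source to the receiver with L = L_ref − 20·log₁₀(r/r_ref), then add intensities.
air handling unit: 77.2 − 20·log₁₀(8.4/1.6) = 77.2 − 14.40 = 62.80 dB.
CNC lathe: 86.6 − 20·log₁₀(29.4/4.0) = 86.6 − 17.33 = 69.27 dB.
compressor: 89.3 − 20·log₁₀(22.6/2.3) = 89.3 − 19.85 = 69.45 dB.
shot-blast cabinet: 98.7 − 20·log₁₀(40.0/4.9) = 98.7 − 18.24 = 80.46 dB.
Σ 10^(L/10) = 1.304e+08 → L_total = 10·log₁₀(1.304e+08) = 81.15 dB.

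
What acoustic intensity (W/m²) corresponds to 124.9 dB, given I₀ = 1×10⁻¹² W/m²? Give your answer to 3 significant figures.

I = I₀·10^(L/10) = 10⁻¹² × 10^(124.9/10) = 10^(0.490).

3.09 W/m²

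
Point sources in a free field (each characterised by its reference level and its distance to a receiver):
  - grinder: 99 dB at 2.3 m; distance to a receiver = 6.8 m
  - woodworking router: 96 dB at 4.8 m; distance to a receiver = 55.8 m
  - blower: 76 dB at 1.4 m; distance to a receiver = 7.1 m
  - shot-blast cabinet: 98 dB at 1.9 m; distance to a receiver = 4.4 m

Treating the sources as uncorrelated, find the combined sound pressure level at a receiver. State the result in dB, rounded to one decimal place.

Apply inverse-square spreading to bring every level to the receiver, then sum 10^(L/10).
grinder: 99 − 20·log₁₀(6.8/2.3) = 99 − 9.42 = 89.58 dB.
woodworking router: 96 − 20·log₁₀(55.8/4.8) = 96 − 21.31 = 74.69 dB.
blower: 76 − 20·log₁₀(7.1/1.4) = 76 − 14.10 = 61.90 dB.
shot-blast cabinet: 98 − 20·log₁₀(4.4/1.9) = 98 − 7.29 = 90.71 dB.
Σ 10^(L/10) = 2.116e+09 → L_total = 10·log₁₀(2.116e+09) = 93.26 dB.

93.3 dB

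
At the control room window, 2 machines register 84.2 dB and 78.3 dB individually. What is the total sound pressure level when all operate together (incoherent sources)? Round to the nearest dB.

85 dB

Incoherent sources combine by intensity addition: L_total = 10·log₁₀(Σ 10^(L_i/10)).
Σ 10^(L/10) = 10^(84.2/10) + 10^(78.3/10) = 3.306e+08.
L_total = 10·log₁₀(3.306e+08) = 85.19 dB.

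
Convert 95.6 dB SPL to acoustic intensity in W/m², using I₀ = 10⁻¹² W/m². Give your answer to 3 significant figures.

0.00363 W/m²

I/I₀ = 10^(95.6/10) = 3.631e+09, so I = 3.631e+09 × 10⁻¹² W/m².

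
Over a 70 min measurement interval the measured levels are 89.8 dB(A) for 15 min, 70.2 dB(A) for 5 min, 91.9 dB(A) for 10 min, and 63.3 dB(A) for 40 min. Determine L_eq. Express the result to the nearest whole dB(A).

The energy average is taken in the linear domain: L_eq = 10·log₁₀[(Σ tᵢ·10^(Lᵢ/10))/T], T = 70 min.
Σ tᵢ·10^(Lᵢ/10) = 15·10^(89.8/10) + 5·10^(70.2/10) + 10·10^(91.9/10) + 40·10^(63.3/10) = 2.995e+10.
L_eq = 10·log₁₀(2.995e+10/70) = 86.31 dB(A).

86 dB(A)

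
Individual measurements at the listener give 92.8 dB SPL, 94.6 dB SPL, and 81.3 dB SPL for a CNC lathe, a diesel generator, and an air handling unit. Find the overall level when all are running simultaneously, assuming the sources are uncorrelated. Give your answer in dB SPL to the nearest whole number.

For uncorrelated sources the intensities add, so convert each level to linear form, sum, and take 10·log₁₀ of the total.
Σ 10^(L/10) = 10^(92.8/10) + 10^(94.6/10) + 10^(81.3/10) = 4.924e+09.
L_total = 10·log₁₀(4.924e+09) = 96.92 dB SPL.

97 dB SPL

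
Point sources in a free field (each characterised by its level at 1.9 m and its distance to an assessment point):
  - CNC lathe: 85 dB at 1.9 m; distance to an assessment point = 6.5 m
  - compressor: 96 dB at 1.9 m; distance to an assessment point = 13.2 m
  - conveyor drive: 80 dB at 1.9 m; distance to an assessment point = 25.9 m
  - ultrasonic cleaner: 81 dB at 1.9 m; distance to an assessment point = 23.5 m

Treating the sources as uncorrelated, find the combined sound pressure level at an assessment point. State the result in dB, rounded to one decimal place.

First find each source's level at the receiver (point-source: −20·log₁₀(r/r_ref)), then combine on an intensity basis.
CNC lathe: 85 − 20·log₁₀(6.5/1.9) = 85 − 10.68 = 74.32 dB.
compressor: 96 − 20·log₁₀(13.2/1.9) = 96 − 16.84 = 79.16 dB.
conveyor drive: 80 − 20·log₁₀(25.9/1.9) = 80 − 22.69 = 57.31 dB.
ultrasonic cleaner: 81 − 20·log₁₀(23.5/1.9) = 81 − 21.85 = 59.15 dB.
Σ 10^(L/10) = 1.109e+08 → L_total = 10·log₁₀(1.109e+08) = 80.45 dB.

80.4 dB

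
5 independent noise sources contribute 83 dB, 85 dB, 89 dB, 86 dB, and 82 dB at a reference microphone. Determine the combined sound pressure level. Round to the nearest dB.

Incoherent sources combine by intensity addition: L_total = 10·log₁₀(Σ 10^(L_i/10)).
Σ 10^(L/10) = 10^(83/10) + 10^(85/10) + 10^(89/10) + 10^(86/10) + 10^(82/10) = 1.867e+09.
L_total = 10·log₁₀(1.867e+09) = 92.71 dB.

93 dB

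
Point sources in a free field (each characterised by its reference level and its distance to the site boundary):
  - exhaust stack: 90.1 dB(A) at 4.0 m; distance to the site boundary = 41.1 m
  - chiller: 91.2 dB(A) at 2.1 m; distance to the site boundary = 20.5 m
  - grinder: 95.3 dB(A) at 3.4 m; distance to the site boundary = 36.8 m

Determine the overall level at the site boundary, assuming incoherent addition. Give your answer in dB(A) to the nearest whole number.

First find each source's level at the receiver (point-source: −20·log₁₀(r/r_ref)), then combine on an intensity basis.
exhaust stack: 90.1 − 20·log₁₀(41.1/4.0) = 90.1 − 20.24 = 69.86 dB(A).
chiller: 91.2 − 20·log₁₀(20.5/2.1) = 91.2 − 19.79 = 71.41 dB(A).
grinder: 95.3 − 20·log₁₀(36.8/3.4) = 95.3 − 20.69 = 74.61 dB(A).
Σ 10^(L/10) = 5.245e+07 → L_total = 10·log₁₀(5.245e+07) = 77.20 dB(A).

77 dB(A)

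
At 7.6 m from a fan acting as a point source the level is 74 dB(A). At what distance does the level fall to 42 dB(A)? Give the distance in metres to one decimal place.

302.6 m

The 32.0 dB drop corresponds to a distance ratio of 10^(32.0/20) for a point source.
r₂ = 7.6·10^((74−42)/20) = 7.6·10^(32.0/20) = 302.56 m.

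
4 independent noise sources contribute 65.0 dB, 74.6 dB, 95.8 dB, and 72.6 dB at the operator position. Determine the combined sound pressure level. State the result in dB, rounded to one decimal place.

For uncorrelated sources the intensities add, so convert each level to linear form, sum, and take 10·log₁₀ of the total.
Σ 10^(L/10) = 10^(65.0/10) + 10^(74.6/10) + 10^(95.8/10) + 10^(72.6/10) = 3.852e+09.
L_total = 10·log₁₀(3.852e+09) = 95.86 dB.

95.9 dB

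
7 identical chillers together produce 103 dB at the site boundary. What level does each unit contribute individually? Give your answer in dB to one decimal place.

94.5 dB

For N identical incoherent sources L_total = L₁ + 10·log₁₀ N, so L₁ = 103 − 10·log₁₀(7) = 103 − 8.451.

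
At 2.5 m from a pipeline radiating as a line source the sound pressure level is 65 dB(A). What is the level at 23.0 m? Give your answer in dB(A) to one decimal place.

55.4 dB(A)

Cylindrical spreading from a line source gives a 10·log₁₀(r₂/r₁) drop.
L₂ = 65 − 10·log₁₀(23.0/2.5) = 65 − 9.638 = 55.36 dB(A).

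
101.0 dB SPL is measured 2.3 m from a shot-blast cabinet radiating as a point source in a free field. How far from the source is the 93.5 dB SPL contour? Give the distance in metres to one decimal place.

Point-source spreading drops the level by 20·log₁₀(r₂/r₁); inverting, r₂/r₁ = 10^(ΔL/20).
r₂ = 2.3·10^((101.0−93.5)/20) = 2.3·10^(7.5/20) = 5.45 m.

5.5 m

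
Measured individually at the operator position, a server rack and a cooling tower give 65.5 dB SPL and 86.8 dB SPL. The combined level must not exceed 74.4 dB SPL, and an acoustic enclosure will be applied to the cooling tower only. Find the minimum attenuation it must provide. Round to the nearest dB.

13 dB

Fixed contribution from the other source: Σ 10^(L/10) = 10^(65.5/10) = 3.548e+06 (65.50 dB SPL).
The limit corresponds to 10^(74.4/10) = 2.754e+07; subtracting the fixed part leaves 2.399e+07 for the cooling tower, i.e. 73.80 dB SPL.
Required insertion loss = 86.8 − 73.80 = 13.00 dB.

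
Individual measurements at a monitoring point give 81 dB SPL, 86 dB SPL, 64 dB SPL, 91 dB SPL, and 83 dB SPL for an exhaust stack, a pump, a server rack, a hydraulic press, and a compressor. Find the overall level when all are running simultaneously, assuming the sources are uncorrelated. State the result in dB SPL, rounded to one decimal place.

93.0 dB SPL

For uncorrelated sources the intensities add, so convert each level to linear form, sum, and take 10·log₁₀ of the total.
Σ 10^(L/10) = 10^(81/10) + 10^(86/10) + 10^(64/10) + 10^(91/10) + 10^(83/10) = 1.985e+09.
L_total = 10·log₁₀(1.985e+09) = 92.98 dB SPL.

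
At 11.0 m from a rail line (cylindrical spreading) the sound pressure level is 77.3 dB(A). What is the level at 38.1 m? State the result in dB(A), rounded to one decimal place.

71.9 dB(A)

Cylindrical spreading from a line source gives a 10·log₁₀(r₂/r₁) drop.
L₂ = 77.3 − 10·log₁₀(38.1/11.0) = 77.3 − 5.395 = 71.90 dB(A).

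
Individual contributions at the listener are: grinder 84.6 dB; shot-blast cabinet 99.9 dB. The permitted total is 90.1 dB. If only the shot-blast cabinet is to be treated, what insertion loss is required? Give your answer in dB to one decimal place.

Everything except the shot-blast cabinet sums to 10^(84.6/10) = 2.884e+08 in linear terms, 84.60 dB.
The limit corresponds to 10^(90.1/10) = 1.023e+09; subtracting the fixed part leaves 7.349e+08 for the shot-blast cabinet, i.e. 88.66 dB.
Required insertion loss = 99.9 − 88.66 = 11.24 dB.

11.2 dB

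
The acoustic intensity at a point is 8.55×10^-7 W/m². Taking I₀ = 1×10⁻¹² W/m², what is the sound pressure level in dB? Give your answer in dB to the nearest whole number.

59 dB

Dividing by I₀ shifts the exponent by 12: I/I₀ = 8.55×10^5.
L = 10·(0.9320 + 5) = 59.32 dB.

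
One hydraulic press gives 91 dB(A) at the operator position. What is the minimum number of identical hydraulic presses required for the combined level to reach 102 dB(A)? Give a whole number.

13

Need L₁ + 10·log₁₀ N ≥ 102, i.e. log₁₀ N ≥ 1.10.
N ≥ 10^(11.0/10) = 12.589, so N = 13.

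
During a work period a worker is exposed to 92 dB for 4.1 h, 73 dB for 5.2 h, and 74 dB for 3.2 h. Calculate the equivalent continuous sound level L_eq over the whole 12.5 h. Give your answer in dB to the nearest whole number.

87 dB

L_eq = 10·log₁₀[(1/T)·Σ tᵢ·10^(Lᵢ/10)] with T = 12.5 h.
Σ tᵢ·10^(Lᵢ/10) = 4.1·10^(92/10) + 5.2·10^(73/10) + 3.2·10^(74/10) = 6.682e+09.
L_eq = 10·log₁₀(6.682e+09/12.5) = 87.28 dB.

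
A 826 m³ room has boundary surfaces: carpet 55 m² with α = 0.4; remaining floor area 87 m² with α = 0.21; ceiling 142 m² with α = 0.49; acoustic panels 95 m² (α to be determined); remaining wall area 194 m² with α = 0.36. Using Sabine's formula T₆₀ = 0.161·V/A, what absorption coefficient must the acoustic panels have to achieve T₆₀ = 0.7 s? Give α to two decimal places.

0.11

From T₆₀ = 0.161·V/A, the target T₆₀ = 0.7 s needs A = 0.161·826/0.7 = 189.98 m².
Absorption from the other surfaces = 55·0.4 + 87·0.21 + 142·0.49 + 194·0.36 = 179.69 m², so the acoustic panels must supply 10.29 m² over 95 m².
α = 10.29/95 = 0.108.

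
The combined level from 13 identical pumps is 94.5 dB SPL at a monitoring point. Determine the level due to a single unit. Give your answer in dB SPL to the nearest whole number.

83 dB SPL

13 equal contributions raise the level by 10·log₁₀ 13 = 11.139 dB, so each unit alone gives 94.5 − 11.139.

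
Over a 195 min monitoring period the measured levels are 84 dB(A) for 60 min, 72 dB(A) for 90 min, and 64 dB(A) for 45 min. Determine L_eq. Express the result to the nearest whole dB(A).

79 dB(A)

The energy average is taken in the linear domain: L_eq = 10·log₁₀[(Σ tᵢ·10^(Lᵢ/10))/T], T = 195 min.
Σ tᵢ·10^(Lᵢ/10) = 60·10^(84/10) + 90·10^(72/10) + 45·10^(64/10) = 1.661e+10.
L_eq = 10·log₁₀(1.661e+10/195) = 79.30 dB(A).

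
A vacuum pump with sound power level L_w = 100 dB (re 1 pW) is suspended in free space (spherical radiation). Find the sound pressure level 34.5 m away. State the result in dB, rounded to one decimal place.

58.3 dB

The power spreads over a sphere of area 4π·r², so L_p = L_w − 10·log₁₀(4π·r²).
4π·r² = 1.496e+04 m², 10·log₁₀ of that is 41.748 dB.
L_p = 100 − 41.748 = 58.25 dB.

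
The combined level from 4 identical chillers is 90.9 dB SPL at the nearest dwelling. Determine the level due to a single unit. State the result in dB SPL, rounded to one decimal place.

Dividing the total intensity by 4 lowers the level by 10·log₁₀ 4 = 6.021 dB: L₁ = 90.9 − 6.021.

84.9 dB SPL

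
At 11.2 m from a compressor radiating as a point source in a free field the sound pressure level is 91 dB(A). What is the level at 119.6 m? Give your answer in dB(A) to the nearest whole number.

70 dB(A)

For a point source, L₂ = L₁ − 20·log₁₀(r₂/r₁).
L₂ = 91 − 20·log₁₀(119.6/11.2) = 91 − 20.570 = 70.43 dB(A).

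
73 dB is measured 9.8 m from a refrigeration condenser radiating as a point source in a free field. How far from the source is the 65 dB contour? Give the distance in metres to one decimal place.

24.6 m

For a point source L₁ − L₂ = 20·log₁₀(r₂/r₁), so r₂ = r₁·10^((L₁−L₂)/20).
r₂ = 9.8·10^((73−65)/20) = 9.8·10^(8.0/20) = 24.62 m.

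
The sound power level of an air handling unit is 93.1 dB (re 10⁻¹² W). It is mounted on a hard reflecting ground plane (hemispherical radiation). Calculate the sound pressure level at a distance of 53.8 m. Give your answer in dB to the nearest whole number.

The power spreads over a hemisphere of area 2π·r², so L_p = L_w − 10·log₁₀(2π·r²).
2π·r² = 1.819e+04 m², 10·log₁₀ of that is 42.597 dB.
L_p = 93.1 − 42.597 = 50.50 dB.

51 dB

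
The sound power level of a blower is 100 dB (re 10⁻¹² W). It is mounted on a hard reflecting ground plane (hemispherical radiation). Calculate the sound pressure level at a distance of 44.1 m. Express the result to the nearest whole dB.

L_p = L_w − 10·log₁₀(2π·r²) with r = 44.1 m.
2π·r² = 1.222e+04 m², 10·log₁₀ of that is 40.871 dB.
L_p = 100 − 40.871 = 59.13 dB.

59 dB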